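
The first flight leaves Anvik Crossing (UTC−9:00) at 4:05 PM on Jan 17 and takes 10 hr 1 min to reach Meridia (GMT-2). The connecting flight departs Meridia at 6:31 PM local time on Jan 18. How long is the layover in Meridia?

Convert departure to UTC: 4:05 PM + 9:00 = 1:05 AM UTC on Jan 18.
Add 10 hours and 1 minute flight time → 11:06 AM UTC.
Meridia is UTC−2:00, so local arrival = 11:06 AM − 2:00 = 9:06 AM on Jan 18.
Layover = 6:31 PM − 9:06 AM = 9 hours 25 minutes.

9 hours 25 minutes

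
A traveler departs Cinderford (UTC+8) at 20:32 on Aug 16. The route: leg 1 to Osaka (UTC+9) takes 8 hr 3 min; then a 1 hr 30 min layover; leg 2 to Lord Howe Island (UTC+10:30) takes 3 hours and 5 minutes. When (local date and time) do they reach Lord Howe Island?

Convert departure to UTC: 20:32 − 8:00 = 12:32 UTC on Aug 16.
Add 8 hours and 3 minutes leg 1 → 20:35 UTC.
Add 1 hour and 30 minutes layover in Osaka → 22:05 UTC.
Add 3 hours 5 minutes leg 2 → 01:10 UTC (Aug 17).
Lord Howe Island is UTC+10:30, so local arrival = 01:10 + 10:30 = 11:40 on Aug 17.

11:40 on August 17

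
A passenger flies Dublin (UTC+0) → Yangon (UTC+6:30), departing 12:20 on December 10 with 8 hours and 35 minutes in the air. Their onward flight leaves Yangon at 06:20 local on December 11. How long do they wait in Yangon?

Dublin is at UTC+0, so departure is already 12:20 UTC on Dec 10.
Add 8 hours and 35 minutes flight time → 20:55 UTC.
Yangon is UTC+6:30, so local arrival = 20:55 + 6:30 = 03:25 on Dec 11.
Layover = 06:20 − 03:25 = 2 hours 55 minutes.

2 hours 55 minutes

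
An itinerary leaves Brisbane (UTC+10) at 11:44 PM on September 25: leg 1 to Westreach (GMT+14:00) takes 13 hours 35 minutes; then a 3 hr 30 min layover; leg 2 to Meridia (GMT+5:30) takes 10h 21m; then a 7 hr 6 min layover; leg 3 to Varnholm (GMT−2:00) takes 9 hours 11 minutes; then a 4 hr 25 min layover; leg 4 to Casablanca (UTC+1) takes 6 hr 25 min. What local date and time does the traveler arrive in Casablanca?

9:17 PM on September 27

Convert departure to UTC: 11:44 PM − 10:00 = 1:44 PM UTC on Sep 25.
Add 13 hours and 35 minutes leg 1 → 3:19 AM UTC (Sep 26).
Add 3 hours 30 minutes layover in Westreach → 6:49 AM UTC.
Add 10 hours and 21 minutes leg 2 → 5:10 PM UTC.
Add 7 hours and 6 minutes layover in Meridia → 12:16 AM UTC (Sep 27).
Add 9 hours 11 minutes leg 3 → 9:27 AM UTC.
Add 4 hours 25 minutes layover in Varnholm → 1:52 PM UTC.
Add 6 hours 25 minutes leg 4 → 8:17 PM UTC.
Casablanca is UTC+1:00, so local arrival = 8:17 PM + 1:00 = 9:17 PM on Sep 27.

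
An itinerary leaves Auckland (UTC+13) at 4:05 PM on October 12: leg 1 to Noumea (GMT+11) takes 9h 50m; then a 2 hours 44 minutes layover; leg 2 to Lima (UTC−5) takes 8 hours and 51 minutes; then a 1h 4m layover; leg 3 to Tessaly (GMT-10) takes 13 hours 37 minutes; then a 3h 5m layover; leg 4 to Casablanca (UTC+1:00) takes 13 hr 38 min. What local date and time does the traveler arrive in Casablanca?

8:54 AM on October 14

Convert departure to UTC: 4:05 PM − 13:00 = 3:05 AM UTC on Oct 12.
Add 9 hours 50 minutes leg 1 → 12:55 PM UTC.
Add 2 hours 44 minutes layover in Noumea → 3:39 PM UTC.
Add 8 hours 51 minutes leg 2 → 12:30 AM UTC (Oct 13).
Add 1 hour and 4 minutes layover in Lima → 1:34 AM UTC.
Add 13 hours and 37 minutes leg 3 → 3:11 PM UTC.
Add 3 hours and 5 minutes layover in Tessaly → 6:16 PM UTC.
Add 13 hours and 38 minutes leg 4 → 7:54 AM UTC (Oct 14).
Casablanca is UTC+1:00, so local arrival = 7:54 AM + 1:00 = 8:54 AM on Oct 14.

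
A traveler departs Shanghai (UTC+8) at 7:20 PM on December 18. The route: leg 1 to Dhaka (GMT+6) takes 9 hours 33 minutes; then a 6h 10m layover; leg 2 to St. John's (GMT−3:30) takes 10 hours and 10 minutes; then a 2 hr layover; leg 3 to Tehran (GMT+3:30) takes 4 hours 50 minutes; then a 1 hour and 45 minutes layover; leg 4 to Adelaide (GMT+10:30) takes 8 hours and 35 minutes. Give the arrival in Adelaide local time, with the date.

4:53 PM on December 20

Convert departure to UTC: 7:20 PM − 8:00 = 11:20 AM UTC on Dec 18.
Add 9 hours 33 minutes leg 1 → 8:53 PM UTC.
Add 6 hours and 10 minutes layover in Dhaka → 3:03 AM UTC (Dec 19).
Add 10 hours 10 minutes leg 2 → 1:13 PM UTC.
Add 2 hours layover in St. John's → 3:13 PM UTC.
Add 4 hours 50 minutes leg 3 → 8:03 PM UTC.
Add 1 hour 45 minutes layover in Tehran → 9:48 PM UTC.
Add 8 hours and 35 minutes leg 4 → 6:23 AM UTC (Dec 20).
Adelaide is UTC+10:30, so local arrival = 6:23 AM + 10:30 = 4:53 PM on Dec 20.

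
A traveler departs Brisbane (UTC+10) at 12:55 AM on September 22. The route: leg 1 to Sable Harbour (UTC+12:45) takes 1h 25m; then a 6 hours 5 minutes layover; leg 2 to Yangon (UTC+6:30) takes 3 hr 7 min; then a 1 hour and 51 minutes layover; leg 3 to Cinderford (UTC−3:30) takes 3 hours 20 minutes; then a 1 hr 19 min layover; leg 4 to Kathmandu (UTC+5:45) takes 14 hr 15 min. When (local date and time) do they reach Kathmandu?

4:02 AM on September 23

Convert departure to UTC: 12:55 AM − 10:00 = 2:55 PM UTC on Sep 21.
Add 1 hour and 25 minutes leg 1 → 4:20 PM UTC.
Add 6 hours and 5 minutes layover in Sable Harbour → 10:25 PM UTC.
Add 3 hours and 7 minutes leg 2 → 1:32 AM UTC (Sep 22).
Add 1 hour 51 minutes layover in Yangon → 3:23 AM UTC.
Add 3 hours 20 minutes leg 3 → 6:43 AM UTC.
Add 1 hour and 19 minutes layover in Cinderford → 8:02 AM UTC.
Add 14 hours and 15 minutes leg 4 → 10:17 PM UTC.
Kathmandu is UTC+5:45, so local arrival = 10:17 PM + 5:45 = 4:02 AM on Sep 23.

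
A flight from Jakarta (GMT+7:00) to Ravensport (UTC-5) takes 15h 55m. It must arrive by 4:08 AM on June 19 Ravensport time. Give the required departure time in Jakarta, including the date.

12:13 AM on June 19

Target arrival in UTC: 4:08 AM + 5:00 = 9:08 AM on Jun 19.
Subtract 15 hours and 55 minutes → departure 5:13 PM UTC on Jun 18.
Jakarta is UTC+7:00: 5:13 PM + 7:00 = 12:13 AM on Jun 19.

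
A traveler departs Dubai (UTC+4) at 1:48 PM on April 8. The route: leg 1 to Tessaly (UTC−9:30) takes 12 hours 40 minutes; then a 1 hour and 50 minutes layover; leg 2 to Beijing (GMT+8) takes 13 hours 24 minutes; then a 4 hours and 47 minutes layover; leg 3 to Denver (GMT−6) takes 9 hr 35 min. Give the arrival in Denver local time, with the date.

Convert departure to UTC: 1:48 PM − 4:00 = 9:48 AM UTC on Apr 8.
Add 12 hours and 40 minutes leg 1 → 10:28 PM UTC.
Add 1 hour and 50 minutes layover in Tessaly → 12:18 AM UTC (Apr 9).
Add 13 hours 24 minutes leg 2 → 1:42 PM UTC.
Add 4 hours 47 minutes layover in Beijing → 6:29 PM UTC.
Add 9 hours and 35 minutes leg 3 → 4:04 AM UTC (Apr 10).
Denver is UTC−6:00, so local arrival = 4:04 AM − 6:00 = 10:04 PM on Apr 9.

10:04 PM on April 9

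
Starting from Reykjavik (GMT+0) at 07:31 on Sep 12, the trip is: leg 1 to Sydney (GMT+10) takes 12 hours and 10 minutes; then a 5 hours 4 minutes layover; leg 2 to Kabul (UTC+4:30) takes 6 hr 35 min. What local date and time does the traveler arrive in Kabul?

11:50 on September 13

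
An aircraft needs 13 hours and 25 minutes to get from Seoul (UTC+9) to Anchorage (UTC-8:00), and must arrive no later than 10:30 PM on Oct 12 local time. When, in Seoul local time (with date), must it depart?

Target arrival in UTC: 10:30 PM + 8:00 = 6:30 AM on Oct 13.
Subtract 13 hours and 25 minutes → departure 5:05 PM UTC on Oct 12.
Seoul is UTC+9:00: 5:05 PM + 9:00 = 2:05 AM on Oct 13.

2:05 AM on October 13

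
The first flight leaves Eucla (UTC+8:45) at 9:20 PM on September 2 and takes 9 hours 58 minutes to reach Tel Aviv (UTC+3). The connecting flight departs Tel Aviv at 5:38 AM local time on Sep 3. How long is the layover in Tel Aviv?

Convert departure to UTC: 9:20 PM − 8:45 = 12:35 PM UTC on Sep 2.
Add 9 hours 58 minutes flight time → 10:33 PM UTC.
Tel Aviv is UTC+3:00, so local arrival = 10:33 PM + 3:00 = 1:33 AM on Sep 3.
Layover = 5:38 AM − 1:33 AM = 4 hours 5 minutes.

4 hours 5 minutes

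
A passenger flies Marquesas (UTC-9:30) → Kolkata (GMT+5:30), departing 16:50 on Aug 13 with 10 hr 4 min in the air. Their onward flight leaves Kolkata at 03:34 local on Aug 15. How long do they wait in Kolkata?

Convert departure to UTC: 16:50 + 9:30 = 02:20 UTC on Aug 14.
Add 10 hours 4 minutes flight time → 12:24 UTC.
Kolkata is UTC+5:30, so local arrival = 12:24 + 5:30 = 17:54 on Aug 14.
Layover = 03:34 − 17:54 (+1 day) = 9 hours 40 minutes.

9 hours 40 minutes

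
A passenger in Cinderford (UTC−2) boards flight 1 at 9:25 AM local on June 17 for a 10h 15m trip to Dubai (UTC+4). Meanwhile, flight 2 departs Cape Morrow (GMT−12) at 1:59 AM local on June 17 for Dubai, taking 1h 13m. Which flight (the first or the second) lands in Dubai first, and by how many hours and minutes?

Flight 1 in UTC: 9:25 AM + 2:00 = 11:25 AM on Jun 17.
+10 hours 15 minutes → arrive 9:40 PM UTC on Jun 17.
Flight 2 in UTC: 1:59 AM + 12:00 = 1:59 PM on Jun 17.
+1 hour and 13 minutes → arrive 3:12 PM UTC on Jun 17.
Flight 2 lands earlier by 6 hours 28 minutes.

the second, by 6 hours 28 minutes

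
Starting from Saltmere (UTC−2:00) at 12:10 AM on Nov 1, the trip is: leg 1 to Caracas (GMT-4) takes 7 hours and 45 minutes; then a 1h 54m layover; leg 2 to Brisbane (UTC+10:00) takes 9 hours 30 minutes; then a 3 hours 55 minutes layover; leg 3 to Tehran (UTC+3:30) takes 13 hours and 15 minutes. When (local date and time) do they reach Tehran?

Convert departure to UTC: 12:10 AM + 2:00 = 2:10 AM UTC on Nov 1.
Add 7 hours 45 minutes leg 1 → 9:55 AM UTC.
Add 1 hour and 54 minutes layover in Caracas → 11:49 AM UTC.
Add 9 hours 30 minutes leg 2 → 9:19 PM UTC.
Add 3 hours 55 minutes layover in Brisbane → 1:14 AM UTC (Nov 2).
Add 13 hours 15 minutes leg 3 → 2:29 PM UTC.
Tehran is UTC+3:30, so local arrival = 2:29 PM + 3:30 = 5:59 PM on Nov 2.

5:59 PM on November 2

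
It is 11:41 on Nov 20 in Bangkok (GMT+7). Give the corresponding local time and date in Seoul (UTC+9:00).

13:41 on November 20

In UTC: 11:41 − 7:00 = 04:41 on Nov 20.
Seoul is UTC+9:00: 04:41 + 9:00 = 13:41 on Nov 20.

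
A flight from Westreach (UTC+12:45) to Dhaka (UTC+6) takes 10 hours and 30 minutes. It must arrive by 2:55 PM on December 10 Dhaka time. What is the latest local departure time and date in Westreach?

Target arrival in UTC: 2:55 PM − 6:00 = 8:55 AM on Dec 10.
Subtract 10 hours and 30 minutes → departure 10:25 PM UTC on Dec 9.
Westreach is UTC+12:45: 10:25 PM + 12:45 = 11:10 AM on Dec 10.

11:10 AM on December 10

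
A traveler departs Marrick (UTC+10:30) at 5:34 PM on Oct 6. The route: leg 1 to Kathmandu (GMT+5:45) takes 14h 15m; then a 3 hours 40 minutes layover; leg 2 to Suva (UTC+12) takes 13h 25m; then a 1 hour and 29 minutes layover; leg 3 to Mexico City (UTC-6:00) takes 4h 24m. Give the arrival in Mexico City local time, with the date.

2:17 PM on October 7

Convert departure to UTC: 5:34 PM − 10:30 = 7:04 AM UTC on Oct 6.
Add 14 hours and 15 minutes leg 1 → 9:19 PM UTC.
Add 3 hours and 40 minutes layover in Kathmandu → 12:59 AM UTC (Oct 7).
Add 13 hours 25 minutes leg 2 → 2:24 PM UTC.
Add 1 hour 29 minutes layover in Suva → 3:53 PM UTC.
Add 4 hours and 24 minutes leg 3 → 8:17 PM UTC.
Mexico City is UTC−6:00, so local arrival = 8:17 PM − 6:00 = 2:17 PM on Oct 7.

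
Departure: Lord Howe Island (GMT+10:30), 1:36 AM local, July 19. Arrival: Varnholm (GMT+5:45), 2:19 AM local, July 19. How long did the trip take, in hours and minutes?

5 hours 28 minutes

Departure in UTC: 1:36 AM − 10:30 = 3:06 PM on Jul 18.
Arrival in UTC: 2:19 AM − 5:45 = 8:34 PM on Jul 18.
Elapsed = 8:34 PM − 3:06 PM = 5 hours 28 minutes.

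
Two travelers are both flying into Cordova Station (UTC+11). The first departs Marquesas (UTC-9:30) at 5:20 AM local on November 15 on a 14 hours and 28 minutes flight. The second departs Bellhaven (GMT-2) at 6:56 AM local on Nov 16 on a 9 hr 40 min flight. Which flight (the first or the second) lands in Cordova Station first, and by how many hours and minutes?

Flight 1 in UTC: 5:20 AM + 9:30 = 2:50 PM on Nov 15.
+14 hours 28 minutes → arrive 5:18 AM UTC on Nov 16.
Flight 2 in UTC: 6:56 AM + 2:00 = 8:56 AM on Nov 16.
+9 hours 40 minutes → arrive 6:36 PM UTC on Nov 16.
Flight 1 lands earlier by 13 hours 18 minutes.

the first, by 13 hours 18 minutes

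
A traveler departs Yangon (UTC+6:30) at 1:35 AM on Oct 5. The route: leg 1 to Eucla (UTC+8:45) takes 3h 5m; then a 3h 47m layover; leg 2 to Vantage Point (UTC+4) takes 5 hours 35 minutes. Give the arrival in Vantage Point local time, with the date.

Convert departure to UTC: 1:35 AM − 6:30 = 7:05 PM UTC on Oct 4.
Add 3 hours and 5 minutes leg 1 → 10:10 PM UTC.
Add 3 hours and 47 minutes layover in Eucla → 1:57 AM UTC (Oct 5).
Add 5 hours 35 minutes leg 2 → 7:32 AM UTC.
Vantage Point is UTC+4:00, so local arrival = 7:32 AM + 4:00 = 11:32 AM on Oct 5.

11:32 AM on October 5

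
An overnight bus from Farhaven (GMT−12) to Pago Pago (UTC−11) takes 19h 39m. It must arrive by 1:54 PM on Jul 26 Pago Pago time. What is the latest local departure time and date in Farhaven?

5:15 PM on July 25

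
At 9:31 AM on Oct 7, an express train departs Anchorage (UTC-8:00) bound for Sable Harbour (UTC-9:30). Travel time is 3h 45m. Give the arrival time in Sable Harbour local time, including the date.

11:46 AM on October 7

Sable Harbour is 1:30 behind Anchorage.
After 3 hours and 45 minutes it is 1:16 PM in Anchorage.
Shift by the zone difference: 1:16 PM − 1:30 = 11:46 AM on Oct 7 in Sable Harbour.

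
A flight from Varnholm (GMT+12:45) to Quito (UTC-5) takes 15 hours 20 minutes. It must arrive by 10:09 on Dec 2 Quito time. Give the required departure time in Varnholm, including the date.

12:34 on Dec 2

Target arrival in UTC: 10:09 + 5:00 = 15:09 on Dec 2.
Subtract 15 hours and 20 minutes → departure 23:49 UTC on Dec 1.
Varnholm is UTC+12:45: 23:49 + 12:45 = 12:34 on Dec 2.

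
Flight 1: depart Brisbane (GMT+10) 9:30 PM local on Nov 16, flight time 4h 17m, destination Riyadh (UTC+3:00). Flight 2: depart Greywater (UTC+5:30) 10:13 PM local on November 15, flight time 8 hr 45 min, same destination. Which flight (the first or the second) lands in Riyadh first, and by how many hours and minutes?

Flight 1 in UTC: 9:30 PM − 10:00 = 11:30 AM on Nov 16.
+4 hours and 17 minutes → arrive 3:47 PM UTC on Nov 16.
Flight 2 in UTC: 10:13 PM − 5:30 = 4:43 PM on Nov 15.
+8 hours and 45 minutes → arrive 1:28 AM UTC on Nov 16.
Flight 2 lands earlier by 14 hours 19 minutes.

the second, by 14 hours 19 minutes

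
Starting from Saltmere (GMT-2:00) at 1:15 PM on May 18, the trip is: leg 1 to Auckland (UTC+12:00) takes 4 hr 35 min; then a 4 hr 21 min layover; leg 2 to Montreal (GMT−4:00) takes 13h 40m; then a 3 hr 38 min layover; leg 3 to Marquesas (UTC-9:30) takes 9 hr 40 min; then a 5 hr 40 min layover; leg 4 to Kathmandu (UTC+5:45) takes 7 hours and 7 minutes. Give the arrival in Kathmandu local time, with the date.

9:41 PM on May 20

Convert departure to UTC: 1:15 PM + 2:00 = 3:15 PM UTC on May 18.
Add 4 hours 35 minutes leg 1 → 7:50 PM UTC.
Add 4 hours 21 minutes layover in Auckland → 12:11 AM UTC (May 19).
Add 13 hours and 40 minutes leg 2 → 1:51 PM UTC.
Add 3 hours 38 minutes layover in Montreal → 5:29 PM UTC.
Add 9 hours 40 minutes leg 3 → 3:09 AM UTC (May 20).
Add 5 hours and 40 minutes layover in Marquesas → 8:49 AM UTC.
Add 7 hours and 7 minutes leg 4 → 3:56 PM UTC.
Kathmandu is UTC+5:45, so local arrival = 3:56 PM + 5:45 = 9:41 PM on May 20.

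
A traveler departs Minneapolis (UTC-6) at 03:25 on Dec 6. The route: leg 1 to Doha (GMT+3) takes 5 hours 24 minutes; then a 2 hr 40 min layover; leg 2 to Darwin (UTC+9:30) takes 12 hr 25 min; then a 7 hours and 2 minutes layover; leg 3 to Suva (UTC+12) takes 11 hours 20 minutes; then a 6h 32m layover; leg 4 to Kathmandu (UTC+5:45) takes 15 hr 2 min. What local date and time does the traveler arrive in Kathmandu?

03:35 on December 9

Convert departure to UTC: 03:25 + 6:00 = 09:25 UTC on Dec 6.
Add 5 hours and 24 minutes leg 1 → 14:49 UTC.
Add 2 hours 40 minutes layover in Doha → 17:29 UTC.
Add 12 hours and 25 minutes leg 2 → 05:54 UTC (Dec 7).
Add 7 hours 2 minutes layover in Darwin → 12:56 UTC.
Add 11 hours 20 minutes leg 3 → 00:16 UTC (Dec 8).
Add 6 hours 32 minutes layover in Suva → 06:48 UTC.
Add 15 hours and 2 minutes leg 4 → 21:50 UTC.
Kathmandu is UTC+5:45, so local arrival = 21:50 + 5:45 = 03:35 on Dec 9.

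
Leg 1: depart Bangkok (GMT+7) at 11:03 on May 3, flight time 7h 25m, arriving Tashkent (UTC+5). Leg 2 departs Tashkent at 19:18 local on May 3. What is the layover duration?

Convert departure to UTC: 11:03 − 7:00 = 04:03 UTC on May 3.
Add 7 hours 25 minutes flight time → 11:28 UTC.
Tashkent is UTC+5:00, so local arrival = 11:28 + 5:00 = 16:28 on May 3.
Layover = 19:18 − 16:28 = 2 hours 50 minutes.

2 hours 50 minutes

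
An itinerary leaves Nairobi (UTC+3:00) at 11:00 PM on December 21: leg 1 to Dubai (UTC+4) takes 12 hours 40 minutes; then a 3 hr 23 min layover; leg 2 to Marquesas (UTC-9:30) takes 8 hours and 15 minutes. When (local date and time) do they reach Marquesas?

10:48 AM on December 22

Convert departure to UTC: 11:00 PM − 3:00 = 8:00 PM UTC on Dec 21.
Add 12 hours 40 minutes leg 1 → 8:40 AM UTC (Dec 22).
Add 3 hours 23 minutes layover in Dubai → 12:03 PM UTC.
Add 8 hours 15 minutes leg 2 → 8:18 PM UTC.
Marquesas is UTC−9:30, so local arrival = 8:18 PM − 9:30 = 10:48 AM on Dec 22.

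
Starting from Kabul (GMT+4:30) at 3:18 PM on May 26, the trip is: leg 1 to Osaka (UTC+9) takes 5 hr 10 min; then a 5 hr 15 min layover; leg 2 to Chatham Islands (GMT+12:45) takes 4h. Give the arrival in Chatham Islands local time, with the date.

Convert departure to UTC: 3:18 PM − 4:30 = 10:48 AM UTC on May 26.
Add 5 hours and 10 minutes leg 1 → 3:58 PM UTC.
Add 5 hours and 15 minutes layover in Osaka → 9:13 PM UTC.
Add 4 hours leg 2 → 1:13 AM UTC (May 27).
Chatham Islands is UTC+12:45, so local arrival = 1:13 AM + 12:45 = 1:58 PM on May 27.

1:58 PM on May 27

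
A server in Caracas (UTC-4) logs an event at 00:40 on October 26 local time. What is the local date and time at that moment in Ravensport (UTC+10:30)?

15:10 on October 26

In UTC: 00:40 + 4:00 = 04:40 on Oct 26.
Ravensport is UTC+10:30: 04:40 + 10:30 = 15:10 on Oct 26.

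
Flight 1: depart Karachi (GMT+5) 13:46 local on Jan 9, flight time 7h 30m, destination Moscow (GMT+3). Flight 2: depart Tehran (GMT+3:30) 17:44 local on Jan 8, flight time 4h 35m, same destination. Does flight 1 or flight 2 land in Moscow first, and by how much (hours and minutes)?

Flight 1 in UTC: 13:46 − 5:00 = 08:46 on Jan 9.
+7 hours 30 minutes → arrive 16:16 UTC on Jan 9.
Flight 2 in UTC: 17:44 − 3:30 = 14:14 on Jan 8.
+4 hours and 35 minutes → arrive 18:49 UTC on Jan 8.
Flight 2 lands earlier by 21 hours 27 minutes.

the second, by 21 hours 27 minutes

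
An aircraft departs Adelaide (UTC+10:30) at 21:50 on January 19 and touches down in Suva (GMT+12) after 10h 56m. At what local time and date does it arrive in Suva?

Convert departure to UTC: 21:50 − 10:30 = 11:20 UTC on Jan 19.
Add 10 hours and 56 minutes travel time → 22:16 UTC.
Suva is UTC+12:00, so local arrival = 22:16 + 12:00 = 10:16 on Jan 20.

10:16 on January 20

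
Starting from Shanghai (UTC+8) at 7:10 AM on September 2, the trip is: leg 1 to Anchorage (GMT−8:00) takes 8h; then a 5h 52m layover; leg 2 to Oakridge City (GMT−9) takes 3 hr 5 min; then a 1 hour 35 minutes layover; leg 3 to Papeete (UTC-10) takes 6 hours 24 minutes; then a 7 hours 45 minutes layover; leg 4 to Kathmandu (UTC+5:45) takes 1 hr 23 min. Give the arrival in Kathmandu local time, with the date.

2:59 PM on Sep 3

Convert departure to UTC: 7:10 AM − 8:00 = 11:10 PM UTC on Sep 1.
Add 8 hours leg 1 → 7:10 AM UTC (Sep 2).
Add 5 hours and 52 minutes layover in Anchorage → 1:02 PM UTC.
Add 3 hours 5 minutes leg 2 → 4:07 PM UTC.
Add 1 hour 35 minutes layover in Oakridge City → 5:42 PM UTC.
Add 6 hours and 24 minutes leg 3 → 12:06 AM UTC (Sep 3).
Add 7 hours 45 minutes layover in Papeete → 7:51 AM UTC.
Add 1 hour 23 minutes leg 4 → 9:14 AM UTC.
Kathmandu is UTC+5:45, so local arrival = 9:14 AM + 5:45 = 2:59 PM on Sep 3.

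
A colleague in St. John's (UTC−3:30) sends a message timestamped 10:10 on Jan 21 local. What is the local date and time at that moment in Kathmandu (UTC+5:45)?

19:25 on January 21

In UTC: 10:10 + 3:30 = 13:40 on Jan 21.
Kathmandu is UTC+5:45: 13:40 + 5:45 = 19:25 on Jan 21.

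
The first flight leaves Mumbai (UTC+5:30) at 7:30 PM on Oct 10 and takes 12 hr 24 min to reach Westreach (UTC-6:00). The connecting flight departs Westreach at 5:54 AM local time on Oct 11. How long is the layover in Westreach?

9 hours 30 minutes

Convert departure to UTC: 7:30 PM − 5:30 = 2:00 PM UTC on Oct 10.
Add 12 hours and 24 minutes flight time → 2:24 AM UTC (Oct 11).
Westreach is UTC−6:00, so local arrival = 2:24 AM − 6:00 = 8:24 PM on Oct 10.
Layover = 5:54 AM − 8:24 PM (+1 day) = 9 hours 30 minutes.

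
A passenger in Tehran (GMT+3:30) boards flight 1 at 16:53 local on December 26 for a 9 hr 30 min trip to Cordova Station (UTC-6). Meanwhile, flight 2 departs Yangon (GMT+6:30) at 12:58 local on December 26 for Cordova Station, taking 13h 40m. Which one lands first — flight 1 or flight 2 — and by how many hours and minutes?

the second, by 2 hours 45 minutes

Flight 1 in UTC: 16:53 − 3:30 = 13:23 on Dec 26.
+9 hours and 30 minutes → arrive 22:53 UTC on Dec 26.
Flight 2 in UTC: 12:58 − 6:30 = 06:28 on Dec 26.
+13 hours and 40 minutes → arrive 20:08 UTC on Dec 26.
Flight 2 lands earlier by 2 hours 45 minutes.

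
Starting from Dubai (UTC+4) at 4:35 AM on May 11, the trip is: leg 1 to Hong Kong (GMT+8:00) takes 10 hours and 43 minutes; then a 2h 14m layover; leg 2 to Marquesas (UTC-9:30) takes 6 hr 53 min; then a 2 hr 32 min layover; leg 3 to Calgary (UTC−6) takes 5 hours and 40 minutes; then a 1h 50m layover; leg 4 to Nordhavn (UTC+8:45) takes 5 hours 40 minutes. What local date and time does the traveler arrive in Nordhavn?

Convert departure to UTC: 4:35 AM − 4:00 = 12:35 AM UTC on May 11.
Add 10 hours 43 minutes leg 1 → 11:18 AM UTC.
Add 2 hours and 14 minutes layover in Hong Kong → 1:32 PM UTC.
Add 6 hours 53 minutes leg 2 → 8:25 PM UTC.
Add 2 hours and 32 minutes layover in Marquesas → 10:57 PM UTC.
Add 5 hours 40 minutes leg 3 → 4:37 AM UTC (May 12).
Add 1 hour 50 minutes layover in Calgary → 6:27 AM UTC.
Add 5 hours and 40 minutes leg 4 → 12:07 PM UTC.
Nordhavn is UTC+8:45, so local arrival = 12:07 PM + 8:45 = 8:52 PM on May 12.

8:52 PM on May 12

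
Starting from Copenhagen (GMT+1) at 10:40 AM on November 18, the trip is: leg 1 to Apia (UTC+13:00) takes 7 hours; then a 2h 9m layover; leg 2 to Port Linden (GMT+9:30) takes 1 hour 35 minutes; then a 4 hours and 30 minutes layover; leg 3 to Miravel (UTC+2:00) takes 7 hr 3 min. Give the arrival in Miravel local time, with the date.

9:57 AM on November 19

Convert departure to UTC: 10:40 AM − 1:00 = 9:40 AM UTC on Nov 18.
Add 7 hours leg 1 → 4:40 PM UTC.
Add 2 hours and 9 minutes layover in Apia → 6:49 PM UTC.
Add 1 hour and 35 minutes leg 2 → 8:24 PM UTC.
Add 4 hours and 30 minutes layover in Port Linden → 12:54 AM UTC (Nov 19).
Add 7 hours and 3 minutes leg 3 → 7:57 AM UTC.
Miravel is UTC+2:00, so local arrival = 7:57 AM + 2:00 = 9:57 AM on Nov 19.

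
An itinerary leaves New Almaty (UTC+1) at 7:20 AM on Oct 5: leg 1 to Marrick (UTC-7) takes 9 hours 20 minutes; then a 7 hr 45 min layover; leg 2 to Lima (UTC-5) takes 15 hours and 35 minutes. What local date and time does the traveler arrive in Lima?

10:00 AM on Oct 6

Convert departure to UTC: 7:20 AM − 1:00 = 6:20 AM UTC on Oct 5.
Add 9 hours and 20 minutes leg 1 → 3:40 PM UTC.
Add 7 hours 45 minutes layover in Marrick → 11:25 PM UTC.
Add 15 hours 35 minutes leg 2 → 3:00 PM UTC (Oct 6).
Lima is UTC−5:00, so local arrival = 3:00 PM − 5:00 = 10:00 AM on Oct 6.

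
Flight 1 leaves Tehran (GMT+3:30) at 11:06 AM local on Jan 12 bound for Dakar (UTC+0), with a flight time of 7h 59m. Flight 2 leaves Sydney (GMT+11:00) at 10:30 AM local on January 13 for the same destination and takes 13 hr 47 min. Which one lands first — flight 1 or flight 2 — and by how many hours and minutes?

Flight 1 in UTC: 11:06 AM − 3:30 = 7:36 AM on Jan 12.
+7 hours 59 minutes → arrive 3:35 PM UTC on Jan 12.
Flight 2 in UTC: 10:30 AM − 11:00 = 11:30 PM on Jan 12.
+13 hours 47 minutes → arrive 1:17 PM UTC on Jan 13.
Flight 1 lands earlier by 21 hours 42 minutes.

the first, by 21 hours 42 minutes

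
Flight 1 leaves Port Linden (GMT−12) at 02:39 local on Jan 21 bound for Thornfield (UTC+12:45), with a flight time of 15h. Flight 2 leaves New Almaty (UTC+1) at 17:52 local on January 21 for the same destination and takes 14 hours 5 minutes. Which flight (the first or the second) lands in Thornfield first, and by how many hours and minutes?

the first, by 1 hour 18 minutes

Flight 1 in UTC: 02:39 + 12:00 = 14:39 on Jan 21.
+15 hours → arrive 05:39 UTC on Jan 22.
Flight 2 in UTC: 17:52 − 1:00 = 16:52 on Jan 21.
+14 hours and 5 minutes → arrive 06:57 UTC on Jan 22.
Flight 1 lands earlier by 1 hour 18 minutes.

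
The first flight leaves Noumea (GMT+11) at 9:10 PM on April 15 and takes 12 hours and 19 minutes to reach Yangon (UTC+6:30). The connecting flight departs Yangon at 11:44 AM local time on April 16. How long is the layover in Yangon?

6 hours 45 minutes

Convert departure to UTC: 9:10 PM − 11:00 = 10:10 AM UTC on Apr 15.
Add 12 hours 19 minutes flight time → 10:29 PM UTC.
Yangon is UTC+6:30, so local arrival = 10:29 PM + 6:30 = 4:59 AM on Apr 16.
Layover = 11:44 AM − 4:59 AM = 6 hours 45 minutes.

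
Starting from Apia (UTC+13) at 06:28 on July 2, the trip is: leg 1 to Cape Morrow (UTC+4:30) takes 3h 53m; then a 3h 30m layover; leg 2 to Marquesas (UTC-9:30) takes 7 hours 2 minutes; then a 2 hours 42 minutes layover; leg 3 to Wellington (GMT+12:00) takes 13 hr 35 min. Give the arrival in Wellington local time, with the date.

12:10 on July 3

Convert departure to UTC: 06:28 − 13:00 = 17:28 UTC on Jul 1.
Add 3 hours 53 minutes leg 1 → 21:21 UTC.
Add 3 hours and 30 minutes layover in Cape Morrow → 00:51 UTC (Jul 2).
Add 7 hours and 2 minutes leg 2 → 07:53 UTC.
Add 2 hours 42 minutes layover in Marquesas → 10:35 UTC.
Add 13 hours 35 minutes leg 3 → 00:10 UTC (Jul 3).
Wellington is UTC+12:00, so local arrival = 00:10 + 12:00 = 12:10 on Jul 3.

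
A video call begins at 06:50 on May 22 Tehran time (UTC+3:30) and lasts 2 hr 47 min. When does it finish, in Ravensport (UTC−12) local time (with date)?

18:07 on May 21

Convert start to UTC: 06:50 − 3:30 = 03:20 UTC on May 22.
Add 2 hours 47 minutes duration → 06:07 UTC.
Ravensport is UTC−12:00, so local end time = 06:07 − 12:00 = 18:07 on May 21.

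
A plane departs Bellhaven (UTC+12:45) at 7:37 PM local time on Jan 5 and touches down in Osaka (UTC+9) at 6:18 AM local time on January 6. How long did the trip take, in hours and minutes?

Osaka is 3:45 behind Bellhaven.
Clock-face elapsed time (ignoring zones) is 10 hours 41 minutes.
Actual elapsed = 10 hours 41 minutes + 3:45 = 14 hours 26 minutes.

14 hours 26 minutes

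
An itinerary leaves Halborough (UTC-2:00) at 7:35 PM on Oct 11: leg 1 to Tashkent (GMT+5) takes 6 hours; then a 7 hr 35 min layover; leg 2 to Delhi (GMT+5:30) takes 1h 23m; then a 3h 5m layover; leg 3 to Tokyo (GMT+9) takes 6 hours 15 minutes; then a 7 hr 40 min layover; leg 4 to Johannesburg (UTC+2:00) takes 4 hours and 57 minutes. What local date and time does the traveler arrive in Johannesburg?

Convert departure to UTC: 7:35 PM + 2:00 = 9:35 PM UTC on Oct 11.
Add 6 hours leg 1 → 3:35 AM UTC (Oct 12).
Add 7 hours 35 minutes layover in Tashkent → 11:10 AM UTC.
Add 1 hour and 23 minutes leg 2 → 12:33 PM UTC.
Add 3 hours 5 minutes layover in Delhi → 3:38 PM UTC.
Add 6 hours and 15 minutes leg 3 → 9:53 PM UTC.
Add 7 hours 40 minutes layover in Tokyo → 5:33 AM UTC (Oct 13).
Add 4 hours and 57 minutes leg 4 → 10:30 AM UTC.
Johannesburg is UTC+2:00, so local arrival = 10:30 AM + 2:00 = 12:30 PM on Oct 13.

12:30 PM on October 13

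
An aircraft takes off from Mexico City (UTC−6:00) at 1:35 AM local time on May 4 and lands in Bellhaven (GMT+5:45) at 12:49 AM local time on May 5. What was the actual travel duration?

Bellhaven is 11:45 ahead of Mexico City.
Clock-face elapsed time (ignoring zones) is 23 hours 14 minutes.
Actual elapsed = 23 hours 14 minutes − 11:45 = 11 hours 29 minutes.

11 hours 29 minutes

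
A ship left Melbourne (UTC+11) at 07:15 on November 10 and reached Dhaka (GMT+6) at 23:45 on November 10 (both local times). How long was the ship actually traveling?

21 hours 30 minutes

Dhaka is 5:00 behind Melbourne.
Clock-face elapsed time (ignoring zones) is 16 hours 30 minutes.
Actual elapsed = 16 hours 30 minutes + 5:00 = 21 hours 30 minutes.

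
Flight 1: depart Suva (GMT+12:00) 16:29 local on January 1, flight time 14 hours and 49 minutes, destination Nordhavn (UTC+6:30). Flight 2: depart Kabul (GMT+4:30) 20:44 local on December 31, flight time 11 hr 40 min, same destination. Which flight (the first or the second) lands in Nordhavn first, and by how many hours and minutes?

the second, by 15 hours 24 minutes

Flight 1 in UTC: 16:29 − 12:00 = 04:29 on Jan 1.
+14 hours 49 minutes → arrive 19:18 UTC on Jan 1.
Flight 2 in UTC: 20:44 − 4:30 = 16:14 on Dec 31.
+11 hours and 40 minutes → arrive 03:54 UTC on Jan 1.
Flight 2 lands earlier by 15 hours 24 minutes.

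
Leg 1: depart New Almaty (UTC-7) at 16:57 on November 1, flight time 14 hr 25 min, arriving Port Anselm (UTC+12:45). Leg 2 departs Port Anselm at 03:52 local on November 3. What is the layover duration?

45 minutes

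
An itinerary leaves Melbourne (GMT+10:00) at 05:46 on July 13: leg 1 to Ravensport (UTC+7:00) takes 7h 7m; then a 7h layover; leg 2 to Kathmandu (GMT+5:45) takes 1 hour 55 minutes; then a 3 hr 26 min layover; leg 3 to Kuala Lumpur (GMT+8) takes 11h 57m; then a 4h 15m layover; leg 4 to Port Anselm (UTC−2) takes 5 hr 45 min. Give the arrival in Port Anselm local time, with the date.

11:11 on July 14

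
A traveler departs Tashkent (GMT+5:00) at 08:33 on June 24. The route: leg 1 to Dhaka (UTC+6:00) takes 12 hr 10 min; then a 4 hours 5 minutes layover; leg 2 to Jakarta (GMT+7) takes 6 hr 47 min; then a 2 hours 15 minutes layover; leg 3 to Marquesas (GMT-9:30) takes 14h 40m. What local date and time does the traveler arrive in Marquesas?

10:00 on Jun 25

Convert departure to UTC: 08:33 − 5:00 = 03:33 UTC on Jun 24.
Add 12 hours 10 minutes leg 1 → 15:43 UTC.
Add 4 hours and 5 minutes layover in Dhaka → 19:48 UTC.
Add 6 hours and 47 minutes leg 2 → 02:35 UTC (Jun 25).
Add 2 hours and 15 minutes layover in Jakarta → 04:50 UTC.
Add 14 hours and 40 minutes leg 3 → 19:30 UTC.
Marquesas is UTC−9:30, so local arrival = 19:30 − 9:30 = 10:00 on Jun 25.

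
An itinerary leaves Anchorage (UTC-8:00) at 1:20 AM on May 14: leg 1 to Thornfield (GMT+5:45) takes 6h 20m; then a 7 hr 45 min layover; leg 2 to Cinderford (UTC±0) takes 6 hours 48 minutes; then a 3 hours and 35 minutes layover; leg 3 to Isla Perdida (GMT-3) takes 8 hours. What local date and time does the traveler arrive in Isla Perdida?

Convert departure to UTC: 1:20 AM + 8:00 = 9:20 AM UTC on May 14.
Add 6 hours 20 minutes leg 1 → 3:40 PM UTC.
Add 7 hours and 45 minutes layover in Thornfield → 11:25 PM UTC.
Add 6 hours 48 minutes leg 2 → 6:13 AM UTC (May 15).
Add 3 hours and 35 minutes layover in Cinderford → 9:48 AM UTC.
Add 8 hours leg 3 → 5:48 PM UTC.
Isla Perdida is UTC−3:00, so local arrival = 5:48 PM − 3:00 = 2:48 PM on May 15.

2:48 PM on May 15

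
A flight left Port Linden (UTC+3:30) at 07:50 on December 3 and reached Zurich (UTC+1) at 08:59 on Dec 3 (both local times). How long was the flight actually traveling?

3 hours 39 minutes

Zurich is 2:30 behind Port Linden.
Clock-face elapsed time (ignoring zones) is 1 hour 9 minutes.
Actual elapsed = 1 hour 9 minutes + 2:30 = 3 hours 39 minutes.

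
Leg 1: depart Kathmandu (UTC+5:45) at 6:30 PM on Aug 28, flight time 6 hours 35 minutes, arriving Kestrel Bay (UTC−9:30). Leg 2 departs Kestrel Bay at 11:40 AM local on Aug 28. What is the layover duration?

Convert departure to UTC: 6:30 PM − 5:45 = 12:45 PM UTC on Aug 28.
Add 6 hours 35 minutes flight time → 7:20 PM UTC.
Kestrel Bay is UTC−9:30, so local arrival = 7:20 PM − 9:30 = 9:50 AM on Aug 28.
Layover = 11:40 AM − 9:50 AM = 1 hour 50 minutes.

1 hour 50 minutes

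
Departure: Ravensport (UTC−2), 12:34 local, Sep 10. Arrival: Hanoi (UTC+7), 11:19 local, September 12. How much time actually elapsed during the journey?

Departure in UTC: 12:34 + 2:00 = 14:34 on Sep 10.
Arrival in UTC: 11:19 − 7:00 = 04:19 on Sep 12.
Elapsed = 04:19 − 14:34 (+2 days) = 37 hours 45 minutes.

37 hours 45 minutes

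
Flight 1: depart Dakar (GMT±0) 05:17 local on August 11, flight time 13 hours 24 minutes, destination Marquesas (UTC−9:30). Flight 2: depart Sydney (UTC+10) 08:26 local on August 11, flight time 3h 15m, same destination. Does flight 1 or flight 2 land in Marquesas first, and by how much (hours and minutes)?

the second, by 17 hours

Flight 1 departs at 05:17 UTC (Aug 11).
+13 hours 24 minutes → arrive 18:41 UTC on Aug 11.
Flight 2 in UTC: 08:26 − 10:00 = 22:26 on Aug 10.
+3 hours 15 minutes → arrive 01:41 UTC on Aug 11.
Flight 2 lands earlier by 17 hours.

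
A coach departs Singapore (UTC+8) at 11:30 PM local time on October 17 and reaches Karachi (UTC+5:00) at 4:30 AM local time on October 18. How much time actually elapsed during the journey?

8 hours

Departure in UTC: 11:30 PM − 8:00 = 3:30 PM on Oct 17.
Arrival in UTC: 4:30 AM − 5:00 = 11:30 PM on Oct 17.
Elapsed = 11:30 PM − 3:30 PM = 8 hours.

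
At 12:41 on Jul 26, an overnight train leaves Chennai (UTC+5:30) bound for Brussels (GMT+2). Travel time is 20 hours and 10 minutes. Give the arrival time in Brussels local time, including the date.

Convert departure to UTC: 12:41 − 5:30 = 07:11 UTC on Jul 26.
Add 20 hours 10 minutes travel time → 03:21 UTC (Jul 27).
Brussels is UTC+2:00, so local arrival = 03:21 + 2:00 = 05:21 on Jul 27.

05:21 on July 27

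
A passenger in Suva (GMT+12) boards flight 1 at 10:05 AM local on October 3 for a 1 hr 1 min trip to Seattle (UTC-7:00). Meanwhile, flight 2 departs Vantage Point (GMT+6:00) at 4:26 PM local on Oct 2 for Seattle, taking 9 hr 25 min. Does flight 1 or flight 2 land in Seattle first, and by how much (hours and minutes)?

the second, by 3 hours 15 minutes

Flight 1 in UTC: 10:05 AM − 12:00 = 10:05 PM on Oct 2.
+1 hour 1 minute → arrive 11:06 PM UTC on Oct 2.
Flight 2 in UTC: 4:26 PM − 6:00 = 10:26 AM on Oct 2.
+9 hours and 25 minutes → arrive 7:51 PM UTC on Oct 2.
Flight 2 lands earlier by 3 hours 15 minutes.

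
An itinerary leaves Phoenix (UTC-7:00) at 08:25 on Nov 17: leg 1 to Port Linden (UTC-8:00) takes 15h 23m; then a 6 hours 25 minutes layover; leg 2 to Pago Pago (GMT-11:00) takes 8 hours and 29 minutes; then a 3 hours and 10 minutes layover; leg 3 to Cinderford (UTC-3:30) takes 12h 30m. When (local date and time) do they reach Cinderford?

Convert departure to UTC: 08:25 + 7:00 = 15:25 UTC on Nov 17.
Add 15 hours 23 minutes leg 1 → 06:48 UTC (Nov 18).
Add 6 hours and 25 minutes layover in Port Linden → 13:13 UTC.
Add 8 hours 29 minutes leg 2 → 21:42 UTC.
Add 3 hours and 10 minutes layover in Pago Pago → 00:52 UTC (Nov 19).
Add 12 hours and 30 minutes leg 3 → 13:22 UTC.
Cinderford is UTC−3:30, so local arrival = 13:22 − 3:30 = 09:52 on Nov 19.

09:52 on Nov 19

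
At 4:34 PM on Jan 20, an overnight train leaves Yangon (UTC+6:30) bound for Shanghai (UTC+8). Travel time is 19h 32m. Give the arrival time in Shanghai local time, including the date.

1:36 PM on January 21

Shanghai is 1:30 ahead of Yangon.
After 19 hours 32 minutes it is 12:06 PM (Jan 21) in Yangon.
Shift by the zone difference: 12:06 PM + 1:30 = 1:36 PM on Jan 21 in Shanghai.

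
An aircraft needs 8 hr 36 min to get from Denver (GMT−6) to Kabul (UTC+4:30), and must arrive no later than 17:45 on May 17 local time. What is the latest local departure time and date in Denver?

Target arrival in UTC: 17:45 − 4:30 = 13:15 on May 17.
Subtract 8 hours 36 minutes → departure 04:39 UTC on May 17.
Denver is UTC−6:00: 04:39 − 6:00 = 22:39 on May 16.

22:39 on May 16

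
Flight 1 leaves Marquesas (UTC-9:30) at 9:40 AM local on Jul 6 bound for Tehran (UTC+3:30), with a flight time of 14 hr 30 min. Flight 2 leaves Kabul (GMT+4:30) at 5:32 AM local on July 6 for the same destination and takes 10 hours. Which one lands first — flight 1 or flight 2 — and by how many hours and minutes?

the second, by 22 hours 38 minutes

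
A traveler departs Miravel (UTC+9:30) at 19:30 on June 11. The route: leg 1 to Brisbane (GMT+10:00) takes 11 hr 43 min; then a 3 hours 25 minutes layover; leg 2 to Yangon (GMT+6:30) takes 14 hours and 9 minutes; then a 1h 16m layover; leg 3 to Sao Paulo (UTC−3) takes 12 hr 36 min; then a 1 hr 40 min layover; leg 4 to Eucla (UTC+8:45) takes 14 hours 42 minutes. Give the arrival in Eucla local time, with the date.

06:16 on Jun 14

Convert departure to UTC: 19:30 − 9:30 = 10:00 UTC on Jun 11.
Add 11 hours and 43 minutes leg 1 → 21:43 UTC.
Add 3 hours and 25 minutes layover in Brisbane → 01:08 UTC (Jun 12).
Add 14 hours 9 minutes leg 2 → 15:17 UTC.
Add 1 hour and 16 minutes layover in Yangon → 16:33 UTC.
Add 12 hours 36 minutes leg 3 → 05:09 UTC (Jun 13).
Add 1 hour and 40 minutes layover in Sao Paulo → 06:49 UTC.
Add 14 hours and 42 minutes leg 4 → 21:31 UTC.
Eucla is UTC+8:45, so local arrival = 21:31 + 8:45 = 06:16 on Jun 14.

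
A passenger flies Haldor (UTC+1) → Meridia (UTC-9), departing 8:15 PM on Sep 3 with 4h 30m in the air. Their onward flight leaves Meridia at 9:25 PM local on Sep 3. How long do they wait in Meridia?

Convert departure to UTC: 8:15 PM − 1:00 = 7:15 PM UTC on Sep 3.
Add 4 hours 30 minutes flight time → 11:45 PM UTC.
Meridia is UTC−9:00, so local arrival = 11:45 PM − 9:00 = 2:45 PM on Sep 3.
Layover = 9:25 PM − 2:45 PM = 6 hours 40 minutes.

6 hours 40 minutes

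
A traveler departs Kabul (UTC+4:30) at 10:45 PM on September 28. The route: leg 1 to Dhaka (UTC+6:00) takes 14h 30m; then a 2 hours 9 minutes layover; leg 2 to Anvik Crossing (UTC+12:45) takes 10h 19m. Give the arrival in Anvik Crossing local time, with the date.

Convert departure to UTC: 10:45 PM − 4:30 = 6:15 PM UTC on Sep 28.
Add 14 hours and 30 minutes leg 1 → 8:45 AM UTC (Sep 29).
Add 2 hours 9 minutes layover in Dhaka → 10:54 AM UTC.
Add 10 hours and 19 minutes leg 2 → 9:13 PM UTC.
Anvik Crossing is UTC+12:45, so local arrival = 9:13 PM + 12:45 = 9:58 AM on Sep 30.

9:58 AM on Sep 30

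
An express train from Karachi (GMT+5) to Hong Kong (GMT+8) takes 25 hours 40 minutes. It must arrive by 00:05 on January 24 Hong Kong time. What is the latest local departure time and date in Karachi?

Target arrival in UTC: 00:05 − 8:00 = 16:05 on Jan 23.
Subtract 25 hours and 40 minutes → departure 14:25 UTC on Jan 22.
Karachi is UTC+5:00: 14:25 + 5:00 = 19:25 on Jan 22.

19:25 on January 22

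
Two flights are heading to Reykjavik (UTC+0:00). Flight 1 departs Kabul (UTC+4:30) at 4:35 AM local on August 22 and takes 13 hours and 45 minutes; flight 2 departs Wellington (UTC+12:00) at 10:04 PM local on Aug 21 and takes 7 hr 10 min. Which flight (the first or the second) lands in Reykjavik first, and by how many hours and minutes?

the second, by 20 hours 36 minutes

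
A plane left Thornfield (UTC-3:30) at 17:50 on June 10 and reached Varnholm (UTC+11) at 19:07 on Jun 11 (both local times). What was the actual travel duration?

Departure in UTC: 17:50 + 3:30 = 21:20 on Jun 10.
Arrival in UTC: 19:07 − 11:00 = 08:07 on Jun 11.
Elapsed = 08:07 − 21:20 (+1 day) = 10 hours 47 minutes.

10 hours 47 minutes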